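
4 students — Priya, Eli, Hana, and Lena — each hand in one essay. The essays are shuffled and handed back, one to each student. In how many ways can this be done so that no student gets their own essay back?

9

This is the derangement count D_4: permutations of 4 items with no fixed point.
By inclusion–exclusion this is Σ_{j=0}^{4} (−1)^j C(4,j)·(4−j)!.
Computing: 24 − 24 + 12 − 4 + 1 = 9.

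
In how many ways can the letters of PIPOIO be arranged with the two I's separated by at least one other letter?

There are 6!/(2!·2!·2!) = 90 arrangements of PIPOIO in total.
If the two I's are adjacent, glue them into one block, leaving 5 items to arrange: (5)!/(2!·2!) = 30 ways.
Hence 90 − 30 = 60.

60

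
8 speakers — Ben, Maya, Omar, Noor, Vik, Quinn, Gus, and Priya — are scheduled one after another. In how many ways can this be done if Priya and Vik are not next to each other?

30240

There are 8! = 40320 arrangements in all. If Priya and Vik are adjacent, merging them into one block gives 2·(7)! = 10080 arrangements.
So 40320 − 10080 = 30240 arrangements keep them apart.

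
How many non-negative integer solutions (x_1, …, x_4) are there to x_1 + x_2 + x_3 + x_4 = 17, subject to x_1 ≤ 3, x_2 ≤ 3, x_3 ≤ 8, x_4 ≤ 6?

20

By stars and bars, unrestricted non-negative solutions to x_1+…+x_4 = 17 number C(17+3,3) = 1140.
Subtract solutions that violate a single cap (substitute x_i' = x_i − (cap_i+1)): x_1 ≥ 4 gives C(16,3) = 560; x_2 ≥ 4 gives C(16,3) = 560; x_3 ≥ 9 gives C(11,3) = 165; x_4 ≥ 7 gives C(13,3) = 286. Together 1571.
Add back pairs where two caps are both exceeded: 220 + 35 + 84 + 35 + 84 + 4 = 462.
Subtract triples: 1 + 10 + 0 + 0 = 11.
By inclusion–exclusion the count is 1140 − 1571 + 462 − 11 = 20.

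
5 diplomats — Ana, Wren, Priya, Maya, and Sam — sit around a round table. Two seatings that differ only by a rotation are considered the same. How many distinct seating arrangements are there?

Fix one person's seat to break rotational symmetry; the remaining 4 people can be arranged in (4)! = 24 ways.

24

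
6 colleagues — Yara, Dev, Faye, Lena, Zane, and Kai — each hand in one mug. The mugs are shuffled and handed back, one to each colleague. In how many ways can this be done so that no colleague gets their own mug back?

This is the derangement count D_6: permutations of 6 items with no fixed point.
By inclusion–exclusion this is Σ_{j=0}^{6} (−1)^j C(6,j)·(6−j)!.
Computing: 720 − 720 + 360 − 120 + 30 − 6 + 1 = 265.

265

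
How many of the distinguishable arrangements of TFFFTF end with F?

Fix F in the last position and arrange the remaining 5 letters.
Those 5 letters have F appearing 3 times and T appearing twice, giving (5)!/(3!·2!) = 10.

10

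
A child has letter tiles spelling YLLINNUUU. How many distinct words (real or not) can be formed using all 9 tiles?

15120

Letter multiplicities in YLLINNUUU: I×1, L×2, N×2, U×3, Y×1.
So there are 9! / (3!·2!·2!) = 15120 distinguishable arrangements.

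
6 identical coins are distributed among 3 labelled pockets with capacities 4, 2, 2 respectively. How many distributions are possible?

Ignoring the caps, the number of non-negative solutions to x_1+…+x_3 = 6 is C(8,2) = 28.
Subtract solutions that violate a single cap (substitute x_i' = x_i − (cap_i+1)): x_1 ≥ 5 gives C(3,2) = 3; x_2 ≥ 3 gives C(5,2) = 10; x_3 ≥ 3 gives C(5,2) = 10. Together 23.
Add back pairs where two caps are both exceeded: 0 + 0 + 1 = 1.
By inclusion–exclusion the count is 28 − 23 + 1 = 6.

6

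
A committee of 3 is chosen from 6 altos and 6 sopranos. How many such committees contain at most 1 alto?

Split by how many altos are chosen (0 through 1).
Sum: C(6,0)·C(6,3) + C(6,1)·C(6,2) = 20 + 90 = 110.

110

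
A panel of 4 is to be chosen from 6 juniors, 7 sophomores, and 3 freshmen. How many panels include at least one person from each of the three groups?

Total 4-person selections from all 16: C(16,4) = 1820.
Selections missing a whole group: no juniors → C(10,4) = 210; no sophomores → C(9,4) = 126; no freshmen → C(13,4) = 715.
Add back selections omitting two groups (i.e. drawn from a single group): C(6,4) + C(7,4) + C(3,4) = 50.
By inclusion–exclusion: 1820 − 1051 + 50 = 819.

819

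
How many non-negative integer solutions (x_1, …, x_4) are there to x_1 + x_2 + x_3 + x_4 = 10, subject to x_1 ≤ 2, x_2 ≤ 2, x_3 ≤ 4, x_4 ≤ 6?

By stars and bars, unrestricted non-negative solutions to x_1+…+x_4 = 10 number C(10+3,3) = 286.
Subtract solutions that violate a single cap (substitute x_i' = x_i − (cap_i+1)): x_1 ≥ 3 gives C(10,3) = 120; x_2 ≥ 3 gives C(10,3) = 120; x_3 ≥ 5 gives C(8,3) = 56; x_4 ≥ 7 gives C(6,3) = 20. Together 316.
Add back pairs where two caps are both exceeded: 35 + 10 + 1 + 10 + 1 + 0 = 57.
By inclusion–exclusion the count is 286 − 316 + 57 = 27.

27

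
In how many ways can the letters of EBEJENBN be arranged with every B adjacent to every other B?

Treat the 2 copies of B as a single block. The multiset to arrange is then {BB, E, E, E, J, N, N}, 7 items in all.
That gives (7)!/(3!·2!) = 420 arrangements.

420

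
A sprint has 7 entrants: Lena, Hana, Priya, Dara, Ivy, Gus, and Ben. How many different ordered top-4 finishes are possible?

840

This is an ordered selection of 4 from 7: P(7,4).
That gives 7 × 6 × 5 × 4 = 840.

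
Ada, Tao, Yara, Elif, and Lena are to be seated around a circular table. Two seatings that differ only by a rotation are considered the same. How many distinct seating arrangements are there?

Around a circle, 5 distinct people have 5!/5 = (4)! = 24 rotationally distinct seatings.

24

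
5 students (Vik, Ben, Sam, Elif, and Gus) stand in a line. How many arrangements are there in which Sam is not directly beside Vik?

72

Of the 5! = 120 arrangements, those with Sam and Vik adjacent number 2 × 4! = 48 (treat the pair as a block with 2 internal orders).
Complementary counting: 120 − 48 = 72.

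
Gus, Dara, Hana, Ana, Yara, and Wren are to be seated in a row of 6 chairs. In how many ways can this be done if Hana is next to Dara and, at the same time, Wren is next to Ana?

Treat {Hana,Dara} as one block (2 orders) and {Wren,Ana} as another (2 orders).
That leaves 4 units to arrange: 2 × 2 × 4! = 4 × 24 = 96.

96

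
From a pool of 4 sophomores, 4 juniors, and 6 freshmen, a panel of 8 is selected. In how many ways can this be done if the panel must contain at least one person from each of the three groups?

2912

With no constraint there are C(14,8) = 3003 possible selections.
Subtract selections that omit an entire group: no sophomores → C(10,8) = 45; no juniors → C(10,8) = 45; no freshmen → C(8,8) = 1.
Add back selections omitting two groups (i.e. drawn from a single group): C(4,8) + C(4,8) + C(6,8) = 0.
By inclusion–exclusion: 3003 − 91 + 0 = 2912.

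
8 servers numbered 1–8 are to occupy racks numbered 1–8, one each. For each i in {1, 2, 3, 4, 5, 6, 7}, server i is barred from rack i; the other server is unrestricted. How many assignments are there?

16687

Let Aᵢ (for 1 ≤ i ≤ 7) be the placements that put server i in its forbidden rack. Any j of these fix j positions, leaving (8−j)! ways to fill the rest, and there are C(7,j) ways to pick which j.
By inclusion–exclusion, the number of valid placements is Σ_{j=0}^{7} (−1)^j C(7,j)·(8−j)!.
Computing: 40320 − 35280 + 15120 − 4200 + 840 − 126 + 14 − 1 = 16687.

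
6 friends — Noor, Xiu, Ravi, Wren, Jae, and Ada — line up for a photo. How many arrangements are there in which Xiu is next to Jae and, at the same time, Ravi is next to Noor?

96

Treat {Xiu,Jae} as one block (2 orders) and {Ravi,Noor} as another (2 orders).
That leaves 4 units to arrange: 2 × 2 × 4! = 4 × 24 = 96.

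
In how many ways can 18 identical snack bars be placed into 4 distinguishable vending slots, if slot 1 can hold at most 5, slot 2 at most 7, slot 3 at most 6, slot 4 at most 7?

115

Without the upper bounds there are C(21,3) = 1330 ways to split 18 among 4 vending slots.
Subtract solutions that violate a single cap (substitute x_i' = x_i − (cap_i+1)): x_1 ≥ 6 gives C(15,3) = 455; x_2 ≥ 8 gives C(13,3) = 286; x_3 ≥ 7 gives C(14,3) = 364; x_4 ≥ 8 gives C(13,3) = 286. Together 1391.
Add back pairs where two caps are both exceeded: 35 + 56 + 35 + 20 + 10 + 20 = 176.
By inclusion–exclusion the count is 1330 − 1391 + 176 = 115.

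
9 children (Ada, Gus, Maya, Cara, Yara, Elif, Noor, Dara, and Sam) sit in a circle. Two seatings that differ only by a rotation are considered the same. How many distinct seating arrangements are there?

Fix one person's seat to break rotational symmetry; the remaining 8 people can be arranged in (8)! = 40320 ways.

40320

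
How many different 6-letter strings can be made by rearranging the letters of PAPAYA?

60

PAPAYA has 6 letters with A appearing 3 times and P appearing twice.
The number of distinct arrangements is 6!/(3!·2!) = 720/12 = 60.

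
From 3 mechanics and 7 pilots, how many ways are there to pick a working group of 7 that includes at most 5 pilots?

98

Split by how many pilots are chosen (0 through 5).
Sum: C(7,0)·C(3,7) + C(7,1)·C(3,6) + C(7,2)·C(3,5) + C(7,3)·C(3,4) + C(7,4)·C(3,3) + C(7,5)·C(3,2) = 0 + 0 + 0 + 0 + 35 + 63 = 98.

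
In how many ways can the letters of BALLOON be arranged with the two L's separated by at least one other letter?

Total arrangements of BALLOON: 7!/(2!·2!) = 1260.
If the two L's are adjacent, glue them into one block, leaving 6 items to arrange: (6)!/(2!) = 360 ways.
Subtracting, 1260 − 360 = 900 arrangements keep the L's apart.

900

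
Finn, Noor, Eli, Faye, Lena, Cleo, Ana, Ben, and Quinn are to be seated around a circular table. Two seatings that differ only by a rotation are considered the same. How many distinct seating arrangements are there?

Seat Finn anywhere (absorbing the rotational symmetry), then permute the other 8: (8)! = 40320.

40320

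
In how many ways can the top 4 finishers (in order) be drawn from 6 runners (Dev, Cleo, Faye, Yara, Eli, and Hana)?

360

This is an ordered selection of 4 from 6: P(6,4).
That gives 6 × 5 × 4 × 3 = 360.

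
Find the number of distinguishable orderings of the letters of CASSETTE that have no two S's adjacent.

3780

There are 8!/(2!·2!·2!) = 5040 arrangements of CASSETTE in total.
Arrangements with the S's together: treat SS as one letter, giving (7)!/(2!·2!) = 1260.
Subtracting, 5040 − 1260 = 3780 arrangements keep the S's apart.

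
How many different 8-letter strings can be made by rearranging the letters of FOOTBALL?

The 8 letters of FOOTBALL have repeats: L appearing twice and O appearing twice.
Dividing 8! = 40320 by 2!·2! = 4 for the repeated letters gives 10080.

10080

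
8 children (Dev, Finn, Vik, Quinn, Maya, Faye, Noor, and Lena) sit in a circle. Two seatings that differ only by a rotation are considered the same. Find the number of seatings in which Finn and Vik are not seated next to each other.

3600

All circular seatings of 8 people number (7)! = 5040.
Those with Finn next to Vik: fuse the pair into one unit and seat 7 units around a circle — 2·(6)! = 1440.
Subtracting, 5040 − 1440 = 3600.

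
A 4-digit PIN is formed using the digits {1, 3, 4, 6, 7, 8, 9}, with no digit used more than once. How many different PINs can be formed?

840

Choose and order 4 of the 7 symbols: the first digit has 7 options, the next 6, then 5, 4.
7 × 6 × 5 × 4 = 840.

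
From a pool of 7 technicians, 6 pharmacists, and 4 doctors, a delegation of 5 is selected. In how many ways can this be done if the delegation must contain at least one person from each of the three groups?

4214

Unrestricted: C(17,5) = 6188 ways to pick any 5 of the 17.
Subtract selections that omit an entire group: no technicians → C(10,5) = 252; no pharmacists → C(11,5) = 462; no doctors → C(13,5) = 1287.
Add back selections omitting two groups (i.e. drawn from a single group): C(7,5) + C(6,5) + C(4,5) = 27.
By inclusion–exclusion: 6188 − 2001 + 27 = 4214.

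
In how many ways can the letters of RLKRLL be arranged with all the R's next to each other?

Treat the 2 copies of R as a single block. The multiset to arrange is then {RR, K, L, L, L}, 5 items in all.
That gives (5)!/(3!) = 20 arrangements.

20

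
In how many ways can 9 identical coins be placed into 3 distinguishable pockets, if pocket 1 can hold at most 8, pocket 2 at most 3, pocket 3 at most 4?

By stars and bars, unrestricted non-negative solutions to x_1+…+x_3 = 9 number C(9+2,2) = 55.
Subtract solutions that violate a single cap (substitute x_i' = x_i − (cap_i+1)): x_1 ≥ 9 gives C(2,2) = 1; x_2 ≥ 4 gives C(7,2) = 21; x_3 ≥ 5 gives C(6,2) = 15. Together 37.
Add back pairs where two caps are both exceeded: 0 + 0 + 1 = 1.
By inclusion–exclusion the count is 55 − 37 + 1 = 19.

19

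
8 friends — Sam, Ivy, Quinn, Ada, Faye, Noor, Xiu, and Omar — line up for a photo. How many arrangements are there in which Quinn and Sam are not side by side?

There are 8! = 40320 arrangements in all. If Quinn and Sam are adjacent, merging them into one block gives 2·(7)! = 10080 arrangements.
So 40320 − 10080 = 30240 arrangements keep them apart.

30240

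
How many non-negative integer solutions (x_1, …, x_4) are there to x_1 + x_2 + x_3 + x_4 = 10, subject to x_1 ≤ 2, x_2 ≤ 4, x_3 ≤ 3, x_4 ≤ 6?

By stars and bars, unrestricted non-negative solutions to x_1+…+x_4 = 10 number C(10+3,3) = 286.
Subtract solutions that violate a single cap (substitute x_i' = x_i − (cap_i+1)): x_1 ≥ 3 gives C(10,3) = 120; x_2 ≥ 5 gives C(8,3) = 56; x_3 ≥ 4 gives C(9,3) = 84; x_4 ≥ 7 gives C(6,3) = 20. Together 280.
Add back pairs where two caps are both exceeded: 10 + 20 + 1 + 4 + 0 + 0 = 35.
By inclusion–exclusion the count is 286 − 280 + 35 = 41.

41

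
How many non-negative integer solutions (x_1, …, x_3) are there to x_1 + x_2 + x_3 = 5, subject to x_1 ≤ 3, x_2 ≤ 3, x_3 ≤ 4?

Ignoring the caps, the number of non-negative solutions to x_1+…+x_3 = 5 is C(7,2) = 21.
Subtract solutions that violate a single cap (substitute x_i' = x_i − (cap_i+1)): x_1 ≥ 4 gives C(3,2) = 3; x_2 ≥ 4 gives C(3,2) = 3; x_3 ≥ 5 gives C(2,2) = 1. Together 7.
No two caps can be exceeded simultaneously, so the pair terms are all 0.
By inclusion–exclusion the count is 21 − 7 + 0 = 14.

14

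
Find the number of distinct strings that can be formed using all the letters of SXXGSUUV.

SXXGSUUV has 8 letters with S appearing twice, U appearing twice, and X appearing twice.
Dividing 8! = 40320 by 2!·2!·2! = 8 for the repeated letters gives 5040.

5040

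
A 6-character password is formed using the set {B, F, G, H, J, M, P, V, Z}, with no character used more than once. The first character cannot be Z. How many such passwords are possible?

The first character has 9−1 = 8 choices (anything except Z).
The remaining 5 characters are filled from the other 8 symbols without repetition: 8 × 7 × 6 × 5 × 4 = 6720.
Total: 8 × 6720 = 53760.

53760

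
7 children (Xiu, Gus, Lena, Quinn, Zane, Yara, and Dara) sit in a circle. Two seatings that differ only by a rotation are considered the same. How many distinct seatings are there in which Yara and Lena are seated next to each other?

240

Glue Yara and Lena into a block (2 internal orders). Seating 6 units around a circle gives (5)! arrangements.
So 2 × (5)! = 2 × 120 = 240.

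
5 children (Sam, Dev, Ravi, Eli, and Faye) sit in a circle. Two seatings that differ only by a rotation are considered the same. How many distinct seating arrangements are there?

Seat Sam anywhere (absorbing the rotational symmetry), then permute the other 4: (4)! = 24.

24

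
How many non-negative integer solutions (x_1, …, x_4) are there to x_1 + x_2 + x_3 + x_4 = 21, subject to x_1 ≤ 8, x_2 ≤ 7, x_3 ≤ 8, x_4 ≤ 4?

80

By stars and bars, unrestricted non-negative solutions to x_1+…+x_4 = 21 number C(21+3,3) = 2024.
Subtract solutions that violate a single cap (substitute x_i' = x_i − (cap_i+1)): x_1 ≥ 9 gives C(15,3) = 455; x_2 ≥ 8 gives C(16,3) = 560; x_3 ≥ 9 gives C(15,3) = 455; x_4 ≥ 5 gives C(19,3) = 969. Together 2439.
Add back pairs where two caps are both exceeded: 35 + 20 + 120 + 35 + 165 + 120 = 495.
By inclusion–exclusion the count is 2024 − 2439 + 495 = 80.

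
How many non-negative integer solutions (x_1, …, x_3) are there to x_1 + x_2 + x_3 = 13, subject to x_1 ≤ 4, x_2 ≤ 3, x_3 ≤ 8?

By stars and bars, unrestricted non-negative solutions to x_1+…+x_3 = 13 number C(13+2,2) = 105.
Subtract solutions that violate a single cap (substitute x_i' = x_i − (cap_i+1)): x_1 ≥ 5 gives C(10,2) = 45; x_2 ≥ 4 gives C(11,2) = 55; x_3 ≥ 9 gives C(6,2) = 15. Together 115.
Add back pairs where two caps are both exceeded: 15 + 0 + 1 = 16.
By inclusion–exclusion the count is 105 − 115 + 16 = 6.

6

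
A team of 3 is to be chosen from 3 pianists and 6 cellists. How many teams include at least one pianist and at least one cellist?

Total 3-person selections from all 9: C(9,3) = 84.
Subtract selections that omit an entire group: no pianists → C(6,3) = 20; no cellists → C(3,3) = 1.
Both groups omitted at once is impossible, so 84 − 21 = 63.

63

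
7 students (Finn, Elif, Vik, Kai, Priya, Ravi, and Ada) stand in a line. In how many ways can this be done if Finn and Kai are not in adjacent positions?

3600

There are 7! = 5040 arrangements in all. If Finn and Kai are adjacent, merging them into one block gives 2·(6)! = 1440 arrangements.
So 5040 − 1440 = 3600 arrangements keep them apart.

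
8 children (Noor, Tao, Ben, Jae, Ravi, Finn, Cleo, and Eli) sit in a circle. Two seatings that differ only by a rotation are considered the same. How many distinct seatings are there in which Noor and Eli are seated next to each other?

1440

Glue Noor and Eli into a block (2 internal orders). Seating 7 units around a circle gives (6)! arrangements.
So 2 × (6)! = 2 × 720 = 1440.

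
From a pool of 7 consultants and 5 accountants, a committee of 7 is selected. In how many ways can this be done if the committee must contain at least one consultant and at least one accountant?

Total 7-person selections from all 12: C(12,7) = 792.
Selections missing a whole group: no consultants → C(5,7) = 0; no accountants → C(7,7) = 1.
Both groups omitted at once is impossible, so 792 − 1 = 791.

791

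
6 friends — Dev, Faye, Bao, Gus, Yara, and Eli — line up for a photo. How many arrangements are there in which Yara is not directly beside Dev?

480

There are 6! = 720 arrangements in all. If Yara and Dev are adjacent, merging them into one block gives 2·(5)! = 240 arrangements.
So 720 − 240 = 480 arrangements keep them apart.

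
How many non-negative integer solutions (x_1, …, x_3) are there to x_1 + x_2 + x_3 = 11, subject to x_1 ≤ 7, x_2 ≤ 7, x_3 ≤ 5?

Without the upper bounds there are C(13,2) = 78 ways to split 11 among 3 variables.
Subtract solutions that violate a single cap (substitute x_i' = x_i − (cap_i+1)): x_1 ≥ 8 gives C(5,2) = 10; x_2 ≥ 8 gives C(5,2) = 10; x_3 ≥ 6 gives C(7,2) = 21. Together 41.
No two caps can be exceeded simultaneously, so the pair terms are all 0.
By inclusion–exclusion the count is 78 − 41 + 0 = 37.

37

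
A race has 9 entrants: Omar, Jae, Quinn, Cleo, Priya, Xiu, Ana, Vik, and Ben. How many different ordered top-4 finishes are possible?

There are 9 choices for 1st place, 8 for 2nd, and so on down to 6 for position 4.
That gives 9 × 8 × 7 × 6 = 3024.

3024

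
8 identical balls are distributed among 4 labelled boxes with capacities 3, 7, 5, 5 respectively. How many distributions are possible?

109

By stars and bars, unrestricted non-negative solutions to x_1+…+x_4 = 8 number C(8+3,3) = 165.
Subtract solutions that violate a single cap (substitute x_i' = x_i − (cap_i+1)): x_1 ≥ 4 gives C(7,3) = 35; x_2 ≥ 8 gives C(3,3) = 1; x_3 ≥ 6 gives C(5,3) = 10; x_4 ≥ 6 gives C(5,3) = 10. Together 56.
No two caps can be exceeded simultaneously, so the pair terms are all 0.
By inclusion–exclusion the count is 165 − 56 + 0 = 109.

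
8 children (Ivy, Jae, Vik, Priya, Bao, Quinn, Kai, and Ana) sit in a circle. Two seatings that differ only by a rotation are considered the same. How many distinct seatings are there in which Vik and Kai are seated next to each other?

Glue Vik and Kai into a block (2 internal orders). Seating 7 units around a circle gives (6)! arrangements.
So 2 × (6)! = 2 × 720 = 1440.

1440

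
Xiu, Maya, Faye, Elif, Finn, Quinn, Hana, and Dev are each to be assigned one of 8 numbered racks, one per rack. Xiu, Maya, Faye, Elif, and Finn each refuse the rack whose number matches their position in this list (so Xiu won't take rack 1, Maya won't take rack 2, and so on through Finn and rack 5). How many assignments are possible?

Let Aᵢ (for 1 ≤ i ≤ 5) be the placements that put person i in their forbidden rack. Any j of these fix j positions, leaving (8−j)! ways to fill the rest, and there are C(5,j) ways to pick which j.
By inclusion–exclusion, the number of valid placements is Σ_{j=0}^{5} (−1)^j C(5,j)·(8−j)!.
Computing: 40320 − 25200 + 7200 − 1200 + 120 − 6 = 21234.

21234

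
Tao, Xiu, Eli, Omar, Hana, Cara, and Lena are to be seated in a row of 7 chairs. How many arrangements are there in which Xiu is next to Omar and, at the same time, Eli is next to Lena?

Treat {Xiu,Omar} as one block (2 orders) and {Eli,Lena} as another (2 orders).
That leaves 5 units to arrange: 2 × 2 × 5! = 4 × 120 = 480.

480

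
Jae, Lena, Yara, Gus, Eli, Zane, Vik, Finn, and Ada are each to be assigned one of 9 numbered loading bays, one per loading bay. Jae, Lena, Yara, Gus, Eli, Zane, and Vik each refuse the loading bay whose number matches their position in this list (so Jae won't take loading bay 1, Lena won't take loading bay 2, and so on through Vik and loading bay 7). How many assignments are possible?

165016

Let Aᵢ (for 1 ≤ i ≤ 7) be the placements that put person i in their forbidden loading bay. Any j of these fix j positions, leaving (9−j)! ways to fill the rest, and there are C(7,j) ways to pick which j.
By inclusion–exclusion, the number of valid placements is Σ_{j=0}^{7} (−1)^j C(7,j)·(9−j)!.
Computing: 362880 − 282240 + 105840 − 25200 + 4200 − 504 + 42 − 2 = 165016.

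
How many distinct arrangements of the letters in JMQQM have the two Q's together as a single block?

12

Treat the 2 copies of Q as a single block. The multiset to arrange is then {QQ, J, M, M}, 4 items in all.
That gives (4)!/(2!) = 12 arrangements.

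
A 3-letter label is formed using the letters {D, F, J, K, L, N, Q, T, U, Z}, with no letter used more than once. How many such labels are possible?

720

Choose and order 3 of the 10 symbols: the first letter has 10 options, the next 9, then 8.
That product is 10 × 9 × 8 = 720.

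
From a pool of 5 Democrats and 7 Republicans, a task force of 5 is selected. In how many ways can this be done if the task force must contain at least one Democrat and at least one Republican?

770

Unrestricted: C(12,5) = 792 ways to pick any 5 of the 12.
Selections missing a whole group: no Democrats → C(7,5) = 21; no Republicans → C(5,5) = 1.
Both groups omitted at once is impossible, so 792 − 22 = 770.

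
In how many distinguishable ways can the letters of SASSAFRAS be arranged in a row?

The 9 letters of SASSAFRAS have repeats: A appearing 3 times and S appearing 4 times.
Dividing 9! = 362880 by 4!·3! = 144 for the repeated letters gives 2520.

2520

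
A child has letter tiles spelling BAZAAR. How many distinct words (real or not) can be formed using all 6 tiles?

120

The 6 letters of BAZAAR have repeats: A appearing 3 times.
Dividing 6! = 720 by 3! = 6 for the repeated letters gives 120.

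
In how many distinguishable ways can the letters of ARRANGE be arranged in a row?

1260

The 7 letters of ARRANGE have repeats: A appearing twice and R appearing twice.
The number of distinct arrangements is 7!/(2!·2!) = 5040/4 = 1260.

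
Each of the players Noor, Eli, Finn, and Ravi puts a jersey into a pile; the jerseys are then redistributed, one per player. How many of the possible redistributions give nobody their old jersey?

Let Aᵢ be the assignments in which player i gets their old jersey. We want the size of the complement of A₁∪…∪A_4.
By inclusion–exclusion this is Σ_{j=0}^{4} (−1)^j C(4,j)·(4−j)!.
Computing: 24 − 24 + 12 − 4 + 1 = 9.

9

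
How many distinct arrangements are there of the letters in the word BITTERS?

The 7 letters of BITTERS have repeats: T appearing twice.
The number of distinct arrangements is 7!/(2!) = 5040/2 = 2520.

2520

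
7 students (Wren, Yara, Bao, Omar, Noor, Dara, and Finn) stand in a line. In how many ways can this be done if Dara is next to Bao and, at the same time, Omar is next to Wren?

Treat {Dara,Bao} as one block (2 orders) and {Omar,Wren} as another (2 orders).
That leaves 5 units to arrange: 2 × 2 × 5! = 4 × 120 = 480.

480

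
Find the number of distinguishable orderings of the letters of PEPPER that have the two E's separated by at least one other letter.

40

There are 6!/(3!·2!) = 60 arrangements of PEPPER in total.
If the two E's are adjacent, glue them into one block, leaving 5 items to arrange: (5)!/(3!) = 20 ways.
Subtracting, 60 − 20 = 40 arrangements keep the E's apart.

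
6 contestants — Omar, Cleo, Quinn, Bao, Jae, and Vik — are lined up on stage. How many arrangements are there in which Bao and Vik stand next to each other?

240

Glue Bao and Vik into one block (2 internal orders), leaving 5 units to arrange in a row.
So the count is 2·(5)! = 240.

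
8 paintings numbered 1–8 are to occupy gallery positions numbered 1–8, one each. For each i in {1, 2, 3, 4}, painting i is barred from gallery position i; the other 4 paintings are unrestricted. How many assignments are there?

Let Aᵢ (for 1 ≤ i ≤ 4) be the placements that put painting i in its forbidden gallery position. Any j of these fix j positions, leaving (8−j)! ways to fill the rest, and there are C(4,j) ways to pick which j.
By inclusion–exclusion, the number of valid placements is Σ_{j=0}^{4} (−1)^j C(4,j)·(8−j)!.
Computing: 40320 − 20160 + 4320 − 480 + 24 = 24024.

24024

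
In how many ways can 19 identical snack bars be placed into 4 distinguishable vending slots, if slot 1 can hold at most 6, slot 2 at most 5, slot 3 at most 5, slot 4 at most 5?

10

Ignoring the caps, the number of non-negative solutions to x_1+…+x_4 = 19 is C(22,3) = 1540.
Subtract solutions that violate a single cap (substitute x_i' = x_i − (cap_i+1)): x_1 ≥ 7 gives C(15,3) = 455; x_2 ≥ 6 gives C(16,3) = 560; x_3 ≥ 6 gives C(16,3) = 560; x_4 ≥ 6 gives C(16,3) = 560. Together 2135.
Add back pairs where two caps are both exceeded: 84 + 84 + 84 + 120 + 120 + 120 = 612.
Subtract triples: 1 + 1 + 1 + 4 = 7.
By inclusion–exclusion the count is 1540 − 2135 + 612 − 7 = 10.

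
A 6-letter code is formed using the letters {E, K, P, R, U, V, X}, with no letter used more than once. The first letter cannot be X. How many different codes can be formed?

4320

The first letter has 7−1 = 6 choices (anything except X).
The remaining 5 letters are filled from the other 6 symbols without repetition: 6 × 5 × 4 × 3 × 2 = 720.
Total: 6 × 720 = 4320.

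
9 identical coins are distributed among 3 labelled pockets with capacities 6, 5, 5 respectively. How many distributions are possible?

29

By stars and bars, unrestricted non-negative solutions to x_1+…+x_3 = 9 number C(9+2,2) = 55.
Subtract solutions that violate a single cap (substitute x_i' = x_i − (cap_i+1)): x_1 ≥ 7 gives C(4,2) = 6; x_2 ≥ 6 gives C(5,2) = 10; x_3 ≥ 6 gives C(5,2) = 10. Together 26.
No two caps can be exceeded simultaneously, so the pair terms are all 0.
By inclusion–exclusion the count is 55 − 26 + 0 = 29.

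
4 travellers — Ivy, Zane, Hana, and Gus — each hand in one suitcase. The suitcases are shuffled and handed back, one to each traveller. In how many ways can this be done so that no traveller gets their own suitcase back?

Count assignments avoiding every fixed point. For any j of the 4 travellers fixed to their own suitcase, the other 4−j can be arranged in (4−j)! ways.
By inclusion–exclusion this is Σ_{j=0}^{4} (−1)^j C(4,j)·(4−j)!.
Computing: 24 − 24 + 12 − 4 + 1 = 9.

9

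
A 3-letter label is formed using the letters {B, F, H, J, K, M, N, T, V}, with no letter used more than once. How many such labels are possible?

This is a permutation of 3 out of 9: P(9,3) = 9!/6!.
9 × 8 × 7 = 504.

504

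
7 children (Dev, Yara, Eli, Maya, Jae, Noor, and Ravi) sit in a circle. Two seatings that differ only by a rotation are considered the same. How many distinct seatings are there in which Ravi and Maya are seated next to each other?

Treat {Ravi, Maya} as one unit (2 internal orders) and seat the resulting 6 units around the table: (5)! circular arrangements.
So 2 × (5)! = 2 × 120 = 240.

240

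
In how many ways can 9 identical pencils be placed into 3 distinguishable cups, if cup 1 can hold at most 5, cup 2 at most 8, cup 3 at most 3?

Ignoring the caps, the number of non-negative solutions to x_1+…+x_3 = 9 is C(11,2) = 55.
Subtract solutions that violate a single cap (substitute x_i' = x_i − (cap_i+1)): x_1 ≥ 6 gives C(5,2) = 10; x_2 ≥ 9 gives C(2,2) = 1; x_3 ≥ 4 gives C(7,2) = 21. Together 32.
No two caps can be exceeded simultaneously, so the pair terms are all 0.
By inclusion–exclusion the count is 55 − 32 + 0 = 23.

23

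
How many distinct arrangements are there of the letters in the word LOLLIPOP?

1680

Letter multiplicities in LOLLIPOP: I×1, L×3, O×2, P×2.
Dividing 8! = 40320 by 3!·2!·2! = 24 for the repeated letters gives 1680.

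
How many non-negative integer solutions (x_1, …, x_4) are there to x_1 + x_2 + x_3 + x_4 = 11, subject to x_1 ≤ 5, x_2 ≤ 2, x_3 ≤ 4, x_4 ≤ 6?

59

Without the upper bounds there are C(14,3) = 364 ways to split 11 among 4 variables.
Subtract solutions that violate a single cap (substitute x_i' = x_i − (cap_i+1)): x_1 ≥ 6 gives C(8,3) = 56; x_2 ≥ 3 gives C(11,3) = 165; x_3 ≥ 5 gives C(9,3) = 84; x_4 ≥ 7 gives C(7,3) = 35. Together 340.
Add back pairs where two caps are both exceeded: 10 + 1 + 0 + 20 + 4 + 0 = 35.
By inclusion–exclusion the count is 364 − 340 + 35 = 59.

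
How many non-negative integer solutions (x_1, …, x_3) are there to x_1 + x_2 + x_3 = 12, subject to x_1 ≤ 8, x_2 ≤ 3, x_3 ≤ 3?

6

Ignoring the caps, the number of non-negative solutions to x_1+…+x_3 = 12 is C(14,2) = 91.
Subtract solutions that violate a single cap (substitute x_i' = x_i − (cap_i+1)): x_1 ≥ 9 gives C(5,2) = 10; x_2 ≥ 4 gives C(10,2) = 45; x_3 ≥ 4 gives C(10,2) = 45. Together 100.
Add back pairs where two caps are both exceeded: 0 + 0 + 15 = 15.
By inclusion–exclusion the count is 91 − 100 + 15 = 6.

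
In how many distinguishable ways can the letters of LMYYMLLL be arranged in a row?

420

Letter multiplicities in LMYYMLLL: L×4, M×2, Y×2.
The number of distinct arrangements is 8!/(4!·2!·2!) = 40320/96 = 420.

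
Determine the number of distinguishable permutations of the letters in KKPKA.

KKPKA has 5 letters with K appearing 3 times.
The number of distinct arrangements is 5!/(3!) = 120/6 = 20.

20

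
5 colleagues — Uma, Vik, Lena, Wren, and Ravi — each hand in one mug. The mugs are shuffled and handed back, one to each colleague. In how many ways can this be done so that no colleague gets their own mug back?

44

Let Aᵢ be the assignments in which colleague i gets their own mug. We want the size of the complement of A₁∪…∪A_5.
By inclusion–exclusion this is Σ_{j=0}^{5} (−1)^j C(5,j)·(5−j)!.
Computing: 120 − 120 + 60 − 20 + 5 − 1 = 44.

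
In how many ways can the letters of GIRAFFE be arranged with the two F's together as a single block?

Treat the 2 copies of F as a single block. The multiset to arrange is then {FF, A, E, G, I, R}, 6 items in all.
All 6 items are distinct, so there are (6)! = 720 arrangements.

720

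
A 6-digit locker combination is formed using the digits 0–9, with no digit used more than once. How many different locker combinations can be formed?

Choose and order 6 of the 10 symbols: the first digit has 10 options, the next 9, and so on down to 5.
10 × 9 × 8 × 7 × 6 × 5 = 151200.

151200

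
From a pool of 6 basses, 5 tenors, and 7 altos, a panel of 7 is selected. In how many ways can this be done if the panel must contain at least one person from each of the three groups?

Total 7-person selections from all 18: C(18,7) = 31824.
Selections missing a whole group: no basses → C(12,7) = 792; no tenors → C(13,7) = 1716; no altos → C(11,7) = 330.
Add back selections omitting two groups (i.e. drawn from a single group): C(6,7) + C(5,7) + C(7,7) = 1.
By inclusion–exclusion: 31824 − 2838 + 1 = 28987.

28987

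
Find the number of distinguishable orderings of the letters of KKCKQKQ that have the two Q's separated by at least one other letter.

75

Total arrangements of KKCKQKQ: 7!/(4!·2!) = 105.
If the two Q's are adjacent, glue them into one block, leaving 6 items to arrange: (6)!/(4!) = 30 ways.
Subtracting, 105 − 30 = 75 arrangements keep the Q's apart.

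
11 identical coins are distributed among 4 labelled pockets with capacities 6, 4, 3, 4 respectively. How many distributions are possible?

Ignoring the caps, the number of non-negative solutions to x_1+…+x_4 = 11 is C(14,3) = 364.
Subtract solutions that violate a single cap (substitute x_i' = x_i − (cap_i+1)): x_1 ≥ 7 gives C(7,3) = 35; x_2 ≥ 5 gives C(9,3) = 84; x_3 ≥ 4 gives C(10,3) = 120; x_4 ≥ 5 gives C(9,3) = 84. Together 323.
Add back pairs where two caps are both exceeded: 0 + 1 + 0 + 10 + 4 + 10 = 25.
By inclusion–exclusion the count is 364 − 323 + 25 = 66.

66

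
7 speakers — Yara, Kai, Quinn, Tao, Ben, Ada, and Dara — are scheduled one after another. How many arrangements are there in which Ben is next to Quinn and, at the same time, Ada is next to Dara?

Treat {Ben,Quinn} as one block (2 orders) and {Ada,Dara} as another (2 orders).
That leaves 5 units to arrange: 2 × 2 × 5! = 4 × 120 = 480.

480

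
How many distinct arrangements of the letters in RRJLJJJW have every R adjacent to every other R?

Treat the 2 copies of R as a single block. The multiset to arrange is then {RR, J, J, J, J, L, W}, 7 items in all.
That gives (7)!/(4!) = 210 arrangements.

210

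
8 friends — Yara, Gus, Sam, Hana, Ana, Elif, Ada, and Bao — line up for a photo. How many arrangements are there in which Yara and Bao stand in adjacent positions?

Place the 6 others and the Yara-Bao pair as 7 objects in a line; the pair has 2 internal arrangements.
So the count is 2·(7)! = 10080.

10080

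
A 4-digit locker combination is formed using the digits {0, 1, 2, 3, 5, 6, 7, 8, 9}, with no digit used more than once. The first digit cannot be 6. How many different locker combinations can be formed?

The first digit has 9−1 = 8 choices (anything except 6).
The remaining 3 digits are filled from the other 8 symbols without repetition: 8 × 7 × 6 = 336.
Total: 8 × 336 = 2688.

2688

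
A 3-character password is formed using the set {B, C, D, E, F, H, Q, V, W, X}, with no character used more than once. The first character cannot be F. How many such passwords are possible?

648

The first character has 10−1 = 9 choices (anything except F).
The remaining 2 characters are filled from the other 9 symbols without repetition: 9 × 8 = 72.
Total: 9 × 72 = 648.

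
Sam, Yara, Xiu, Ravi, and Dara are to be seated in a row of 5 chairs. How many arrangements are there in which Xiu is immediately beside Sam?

48

Glue Xiu and Sam into one block (2 internal orders), leaving 4 units to arrange in a row.
So the count is 2·(4)! = 48.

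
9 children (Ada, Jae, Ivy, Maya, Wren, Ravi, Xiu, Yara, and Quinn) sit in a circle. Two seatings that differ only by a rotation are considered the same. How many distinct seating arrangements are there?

40320

Around a circle, 9 distinct people have 9!/9 = (8)! = 40320 rotationally distinct seatings.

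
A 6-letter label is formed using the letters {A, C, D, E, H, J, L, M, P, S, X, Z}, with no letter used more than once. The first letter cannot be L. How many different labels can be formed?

The first letter has 12−1 = 11 choices (anything except L).
The remaining 5 letters are filled from the other 11 symbols without repetition: 11 × 10 × 9 × 8 × 7 = 55440.
Total: 11 × 55440 = 609840.

609840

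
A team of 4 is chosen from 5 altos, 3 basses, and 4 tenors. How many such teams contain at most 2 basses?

486

Split by how many basses are chosen (0 through 2).
Sum: C(3,0)·C(9,4) + C(3,1)·C(9,3) + C(3,2)·C(9,2) = 126 + 252 + 108 = 486.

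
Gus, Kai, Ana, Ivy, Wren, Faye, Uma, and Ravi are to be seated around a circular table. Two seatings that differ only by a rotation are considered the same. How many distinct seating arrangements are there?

Seat Gus anywhere (absorbing the rotational symmetry), then permute the other 7: (7)! = 5040.

5040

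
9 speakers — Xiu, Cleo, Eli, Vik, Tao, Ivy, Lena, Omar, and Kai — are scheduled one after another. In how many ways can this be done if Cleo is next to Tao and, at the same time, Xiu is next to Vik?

Treat {Cleo,Tao} as one block (2 orders) and {Xiu,Vik} as another (2 orders).
That leaves 7 units to arrange: 2 × 2 × 7! = 4 × 5040 = 20160.

20160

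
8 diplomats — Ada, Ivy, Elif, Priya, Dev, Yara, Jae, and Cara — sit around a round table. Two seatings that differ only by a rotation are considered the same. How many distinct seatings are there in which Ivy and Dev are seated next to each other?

1440

Glue Ivy and Dev into a block (2 internal orders). Seating 7 units around a circle gives (6)! arrangements.
So 2 × (6)! = 2 × 720 = 1440.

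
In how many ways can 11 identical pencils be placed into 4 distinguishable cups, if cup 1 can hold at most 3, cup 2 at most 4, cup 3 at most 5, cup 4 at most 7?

Ignoring the caps, the number of non-negative solutions to x_1+…+x_4 = 11 is C(14,3) = 364.
Subtract solutions that violate a single cap (substitute x_i' = x_i − (cap_i+1)): x_1 ≥ 4 gives C(10,3) = 120; x_2 ≥ 5 gives C(9,3) = 84; x_3 ≥ 6 gives C(8,3) = 56; x_4 ≥ 8 gives C(6,3) = 20. Together 280.
Add back pairs where two caps are both exceeded: 10 + 4 + 0 + 1 + 0 + 0 = 15.
By inclusion–exclusion the count is 364 − 280 + 15 = 99.

99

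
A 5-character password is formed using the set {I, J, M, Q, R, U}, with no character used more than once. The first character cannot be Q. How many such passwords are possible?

The first character has 6−1 = 5 choices (anything except Q).
The remaining 4 characters are filled from the other 5 symbols without repetition: 5 × 4 × 3 × 2 = 120.
Total: 5 × 120 = 600.

600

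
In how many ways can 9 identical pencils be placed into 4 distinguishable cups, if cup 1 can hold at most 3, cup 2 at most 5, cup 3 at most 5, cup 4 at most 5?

Without the upper bounds there are C(12,3) = 220 ways to split 9 among 4 cups.
Subtract solutions that violate a single cap (substitute x_i' = x_i − (cap_i+1)): x_1 ≥ 4 gives C(8,3) = 56; x_2 ≥ 6 gives C(6,3) = 20; x_3 ≥ 6 gives C(6,3) = 20; x_4 ≥ 6 gives C(6,3) = 20. Together 116.
No two caps can be exceeded simultaneously, so the pair terms are all 0.
By inclusion–exclusion the count is 220 − 116 + 0 = 104.

104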